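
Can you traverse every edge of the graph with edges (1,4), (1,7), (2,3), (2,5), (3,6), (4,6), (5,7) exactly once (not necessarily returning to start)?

Step 1: Find the degree of each vertex:
  deg(1) = 2
  deg(2) = 2
  deg(3) = 2
  deg(4) = 2
  deg(5) = 2
  deg(6) = 2
  deg(7) = 2

Step 2: Count vertices with odd degree:
  All vertices have even degree (0 odd-degree vertices)

Step 3: Apply Euler's theorem:
  - Eulerian circuit exists iff graph is connected and all vertices have even degree
  - Eulerian path exists iff graph is connected and has 0 or 2 odd-degree vertices

Graph is connected with 0 odd-degree vertices.
Both Eulerian circuit and Eulerian path exist.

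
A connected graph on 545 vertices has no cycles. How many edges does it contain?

A tree on n vertices always has exactly n - 1 edges.
For n = 545: edges = 545 - 1 = 544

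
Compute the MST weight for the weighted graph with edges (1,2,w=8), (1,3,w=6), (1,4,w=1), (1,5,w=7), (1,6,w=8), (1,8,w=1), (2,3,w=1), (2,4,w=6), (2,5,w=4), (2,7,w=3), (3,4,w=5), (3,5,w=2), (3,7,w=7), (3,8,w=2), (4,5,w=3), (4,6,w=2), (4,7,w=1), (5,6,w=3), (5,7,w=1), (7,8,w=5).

Apply Kruskal's algorithm (sort edges by weight, add if no cycle):

Sorted edges by weight:
  (1,8) w=1
  (1,4) w=1
  (2,3) w=1
  (4,7) w=1
  (5,7) w=1
  (3,5) w=2
  (3,8) w=2
  (4,6) w=2
  (2,7) w=3
  (4,5) w=3
  (5,6) w=3
  (2,5) w=4
  (3,4) w=5
  (7,8) w=5
  (1,3) w=6
  (2,4) w=6
  (1,5) w=7
  (3,7) w=7
  (1,6) w=8
  (1,2) w=8

Add edge (1,8) w=1 -- no cycle. Running total: 1
Add edge (1,4) w=1 -- no cycle. Running total: 2
Add edge (2,3) w=1 -- no cycle. Running total: 3
Add edge (4,7) w=1 -- no cycle. Running total: 4
Add edge (5,7) w=1 -- no cycle. Running total: 5
Add edge (3,5) w=2 -- no cycle. Running total: 7
Skip edge (3,8) w=2 -- would create cycle
Add edge (4,6) w=2 -- no cycle. Running total: 9

MST edges: (1,8,w=1), (1,4,w=1), (2,3,w=1), (4,7,w=1), (5,7,w=1), (3,5,w=2), (4,6,w=2)
Total MST weight: 1 + 1 + 1 + 1 + 1 + 2 + 2 = 9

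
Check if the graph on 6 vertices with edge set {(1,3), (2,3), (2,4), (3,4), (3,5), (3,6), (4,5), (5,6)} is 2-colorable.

Step 1: Attempt 2-coloring using BFS:
  Start at vertex 1, assign color 0
  Color vertex 3 with color 1 (neighbor of 1)
  Color vertex 2 with color 0 (neighbor of 3)
  Color vertex 4 with color 0 (neighbor of 3)
  Color vertex 5 with color 0 (neighbor of 3)
  Color vertex 6 with color 0 (neighbor of 3)

Step 2: Conflict found! Vertices 2 and 4 are adjacent but have the same color.
This means the graph contains an odd cycle.

The graph is NOT bipartite.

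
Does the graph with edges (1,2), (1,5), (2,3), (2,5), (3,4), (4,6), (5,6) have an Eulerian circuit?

Step 1: Find the degree of each vertex:
  deg(1) = 2
  deg(2) = 3
  deg(3) = 2
  deg(4) = 2
  deg(5) = 3
  deg(6) = 2

Step 2: Count vertices with odd degree:
  Odd-degree vertices: 2, 5 (2 total)

Step 3: Apply Euler's theorem:
  - Eulerian circuit exists iff graph is connected and all vertices have even degree
  - Eulerian path exists iff graph is connected and has 0 or 2 odd-degree vertices

Graph is connected with exactly 2 odd-degree vertices (2, 5).
Eulerian path exists (starting and ending at the odd-degree vertices), but no Eulerian circuit.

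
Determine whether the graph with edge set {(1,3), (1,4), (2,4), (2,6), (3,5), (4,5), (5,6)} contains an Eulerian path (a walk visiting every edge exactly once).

Step 1: Find the degree of each vertex:
  deg(1) = 2
  deg(2) = 2
  deg(3) = 2
  deg(4) = 3
  deg(5) = 3
  deg(6) = 2

Step 2: Count vertices with odd degree:
  Odd-degree vertices: 4, 5 (2 total)

Step 3: Apply Euler's theorem:
  - Eulerian circuit exists iff graph is connected and all vertices have even degree
  - Eulerian path exists iff graph is connected and has 0 or 2 odd-degree vertices

Graph is connected with exactly 2 odd-degree vertices (4, 5).
Eulerian path exists (starting and ending at the odd-degree vertices), but no Eulerian circuit.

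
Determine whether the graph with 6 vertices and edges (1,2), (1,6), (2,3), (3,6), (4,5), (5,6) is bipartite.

Step 1: Attempt 2-coloring using BFS:
  Start at vertex 1, assign color 0
  Color vertex 2 with color 1 (neighbor of 1)
  Color vertex 6 with color 1 (neighbor of 1)
  Color vertex 3 with color 0 (neighbor of 2)
  Color vertex 5 with color 0 (neighbor of 6)
  Color vertex 4 with color 1 (neighbor of 5)

Step 2: 2-coloring succeeded. No conflicts found.
  Set A (color 0): {1, 3, 5}
  Set B (color 1): {2, 4, 6}

The graph is bipartite with partition {1, 3, 5}, {2, 4, 6}.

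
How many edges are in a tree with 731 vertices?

A tree on n vertices always has exactly n - 1 edges.
For n = 731: edges = 731 - 1 = 730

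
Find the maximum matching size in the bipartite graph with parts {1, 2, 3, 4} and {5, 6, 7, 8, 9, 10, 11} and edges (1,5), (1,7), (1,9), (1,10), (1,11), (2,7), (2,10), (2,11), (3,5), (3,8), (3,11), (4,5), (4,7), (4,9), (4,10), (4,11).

Step 1: List the neighbors of each left vertex:
  1: 5, 7, 9, 10, 11
  2: 7, 10, 11
  3: 5, 8, 11
  4: 5, 7, 9, 10, 11

Step 2: Greedily match left vertices, then look for augmenting paths:
  Match 1 -- 5
  Match 2 -- 7
  Match 3 -- 8
  Match 4 -- 9
  No augmenting path remains.

Step 3: Verify this is maximum:
  Matching size 4 = min(|L|, |R|) = min(4, 7), which is an upper bound, so this matching is maximum.

Maximum matching: {(1,5), (2,7), (3,8), (4,9)}
Size: 4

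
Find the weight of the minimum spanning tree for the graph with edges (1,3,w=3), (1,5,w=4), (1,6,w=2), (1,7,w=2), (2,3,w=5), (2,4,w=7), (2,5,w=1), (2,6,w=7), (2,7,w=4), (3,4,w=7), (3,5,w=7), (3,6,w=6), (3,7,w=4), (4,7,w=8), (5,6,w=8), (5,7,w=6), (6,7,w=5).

Apply Kruskal's algorithm (sort edges by weight, add if no cycle):

Sorted edges by weight:
  (2,5) w=1
  (1,7) w=2
  (1,6) w=2
  (1,3) w=3
  (1,5) w=4
  (2,7) w=4
  (3,7) w=4
  (2,3) w=5
  (6,7) w=5
  (3,6) w=6
  (5,7) w=6
  (2,4) w=7
  (2,6) w=7
  (3,4) w=7
  (3,5) w=7
  (4,7) w=8
  (5,6) w=8

Add edge (2,5) w=1 -- no cycle. Running total: 1
Add edge (1,7) w=2 -- no cycle. Running total: 3
Add edge (1,6) w=2 -- no cycle. Running total: 5
Add edge (1,3) w=3 -- no cycle. Running total: 8
Add edge (1,5) w=4 -- no cycle. Running total: 12
Skip edge (2,7) w=4 -- would create cycle
Skip edge (3,7) w=4 -- would create cycle
Skip edge (2,3) w=5 -- would create cycle
Skip edge (6,7) w=5 -- would create cycle
Skip edge (3,6) w=6 -- would create cycle
Skip edge (5,7) w=6 -- would create cycle
Add edge (2,4) w=7 -- no cycle. Running total: 19

MST edges: (2,5,w=1), (1,7,w=2), (1,6,w=2), (1,3,w=3), (1,5,w=4), (2,4,w=7)
Total MST weight: 1 + 2 + 2 + 3 + 4 + 7 = 19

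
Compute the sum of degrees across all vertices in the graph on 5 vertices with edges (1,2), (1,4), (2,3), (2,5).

Step 1: Count edges incident to each vertex:
  deg(1) = 2 (neighbors: 2, 4)
  deg(2) = 3 (neighbors: 1, 3, 5)
  deg(3) = 1 (neighbors: 2)
  deg(4) = 1 (neighbors: 1)
  deg(5) = 1 (neighbors: 2)

Step 2: Sum all degrees:
  2 + 3 + 1 + 1 + 1 = 8

Verification: sum of degrees = 2 * |E| = 2 * 4 = 8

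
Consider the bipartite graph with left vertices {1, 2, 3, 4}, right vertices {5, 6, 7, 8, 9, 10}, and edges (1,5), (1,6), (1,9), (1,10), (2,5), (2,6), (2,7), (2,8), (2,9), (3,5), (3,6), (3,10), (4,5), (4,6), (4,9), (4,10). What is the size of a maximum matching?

Step 1: List the neighbors of each left vertex:
  1: 5, 6, 9, 10
  2: 5, 6, 7, 8, 9
  3: 5, 6, 10
  4: 5, 6, 9, 10

Step 2: Greedily match left vertices, then look for augmenting paths:
  Match 1 -- 5
  Match 2 -- 6
  Match 3 -- 10
  Match 4 -- 9
  No augmenting path remains.

Step 3: Verify this is maximum:
  Matching size 4 = min(|L|, |R|) = min(4, 6), which is an upper bound, so this matching is maximum.

Maximum matching: {(1,5), (2,6), (3,10), (4,9)}
Size: 4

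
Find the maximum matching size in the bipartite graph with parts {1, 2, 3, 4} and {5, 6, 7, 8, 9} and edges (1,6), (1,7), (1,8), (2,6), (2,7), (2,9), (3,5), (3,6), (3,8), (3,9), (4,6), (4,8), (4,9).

Step 1: List the neighbors of each left vertex:
  1: 6, 7, 8
  2: 6, 7, 9
  3: 5, 6, 8, 9
  4: 6, 8, 9

Step 2: Greedily match left vertices, then look for augmenting paths:
  Match 1 -- 6
  Match 2 -- 7
  Match 3 -- 5
  Match 4 -- 8
  No augmenting path remains.

Step 3: Verify this is maximum:
  Matching size 4 = min(|L|, |R|) = min(4, 5), which is an upper bound, so this matching is maximum.

Maximum matching: {(1,6), (2,7), (3,5), (4,8)}
Size: 4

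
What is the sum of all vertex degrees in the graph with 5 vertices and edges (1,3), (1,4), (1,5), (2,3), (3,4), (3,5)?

Step 1: Count edges incident to each vertex:
  deg(1) = 3 (neighbors: 3, 4, 5)
  deg(2) = 1 (neighbors: 3)
  deg(3) = 4 (neighbors: 1, 2, 4, 5)
  deg(4) = 2 (neighbors: 1, 3)
  deg(5) = 2 (neighbors: 1, 3)

Step 2: Sum all degrees:
  3 + 1 + 4 + 2 + 2 = 12

Verification: sum of degrees = 2 * |E| = 2 * 6 = 12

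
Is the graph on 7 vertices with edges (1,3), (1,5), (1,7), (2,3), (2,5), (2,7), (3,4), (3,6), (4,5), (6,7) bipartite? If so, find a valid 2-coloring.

Step 1: Attempt 2-coloring using BFS:
  Start at vertex 1, assign color 0
  Color vertex 3 with color 1 (neighbor of 1)
  Color vertex 5 with color 1 (neighbor of 1)
  Color vertex 7 with color 1 (neighbor of 1)
  Color vertex 2 with color 0 (neighbor of 3)
  Color vertex 4 with color 0 (neighbor of 3)
  Color vertex 6 with color 0 (neighbor of 3)

Step 2: 2-coloring succeeded. No conflicts found.
  Set A (color 0): {1, 2, 4, 6}
  Set B (color 1): {3, 5, 7}

The graph is bipartite with partition {1, 2, 4, 6}, {3, 5, 7}.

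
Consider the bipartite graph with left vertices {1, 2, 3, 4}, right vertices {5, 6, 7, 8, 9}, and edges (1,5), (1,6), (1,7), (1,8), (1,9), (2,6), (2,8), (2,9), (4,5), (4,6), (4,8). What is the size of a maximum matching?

Step 1: List the neighbors of each left vertex:
  1: 5, 6, 7, 8, 9
  2: 6, 8, 9
  3: (none)
  4: 5, 6, 8

Step 2: Greedily match left vertices, then look for augmenting paths:
  Match 1 -- 5
  Match 2 -- 6
  Match 4 -- 8
  No augmenting path remains.

Step 3: Verify this is maximum:
  Matching has size 3. The vertex set {1, 2, 4} covers every edge and has size 3; any matching has at most one edge per cover vertex, so 3 is maximum (König's theorem).

Maximum matching: {(1,5), (2,6), (4,8)}
Size: 3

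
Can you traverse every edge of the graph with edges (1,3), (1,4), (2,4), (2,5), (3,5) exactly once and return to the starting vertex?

Step 1: Find the degree of each vertex:
  deg(1) = 2
  deg(2) = 2
  deg(3) = 2
  deg(4) = 2
  deg(5) = 2

Step 2: Count vertices with odd degree:
  All vertices have even degree (0 odd-degree vertices)

Step 3: Apply Euler's theorem:
  - Eulerian circuit exists iff graph is connected and all vertices have even degree
  - Eulerian path exists iff graph is connected and has 0 or 2 odd-degree vertices

Graph is connected with 0 odd-degree vertices.
Both Eulerian circuit and Eulerian path exist.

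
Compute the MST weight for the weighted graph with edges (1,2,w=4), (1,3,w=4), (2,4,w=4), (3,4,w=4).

Apply Kruskal's algorithm (sort edges by weight, add if no cycle):

Sorted edges by weight:
  (1,3) w=4
  (1,2) w=4
  (2,4) w=4
  (3,4) w=4

Add edge (1,3) w=4 -- no cycle. Running total: 4
Add edge (1,2) w=4 -- no cycle. Running total: 8
Add edge (2,4) w=4 -- no cycle. Running total: 12

MST edges: (1,3,w=4), (1,2,w=4), (2,4,w=4)
Total MST weight: 4 + 4 + 4 = 12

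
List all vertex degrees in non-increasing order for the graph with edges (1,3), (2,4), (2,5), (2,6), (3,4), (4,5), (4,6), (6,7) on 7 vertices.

Step 1: Count edges incident to each vertex:
  deg(1) = 1 (neighbors: 3)
  deg(2) = 3 (neighbors: 4, 5, 6)
  deg(3) = 2 (neighbors: 1, 4)
  deg(4) = 4 (neighbors: 2, 3, 5, 6)
  deg(5) = 2 (neighbors: 2, 4)
  deg(6) = 3 (neighbors: 2, 4, 7)
  deg(7) = 1 (neighbors: 6)

Step 2: Sort degrees in non-increasing order:
  Degrees: [1, 3, 2, 4, 2, 3, 1] -> sorted: [4, 3, 3, 2, 2, 1, 1]

Degree sequence: [4, 3, 3, 2, 2, 1, 1]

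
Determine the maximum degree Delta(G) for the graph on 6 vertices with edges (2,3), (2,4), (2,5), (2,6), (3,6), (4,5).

Step 1: Count edges incident to each vertex:
  deg(1) = 0 (neighbors: none)
  deg(2) = 4 (neighbors: 3, 4, 5, 6)
  deg(3) = 2 (neighbors: 2, 6)
  deg(4) = 2 (neighbors: 2, 5)
  deg(5) = 2 (neighbors: 2, 4)
  deg(6) = 2 (neighbors: 2, 3)

Step 2: Find maximum:
  max(0, 4, 2, 2, 2, 2) = 4 (vertex 2)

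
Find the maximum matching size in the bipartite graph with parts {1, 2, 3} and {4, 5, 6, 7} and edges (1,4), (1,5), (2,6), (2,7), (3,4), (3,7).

Step 1: List the neighbors of each left vertex:
  1: 4, 5
  2: 6, 7
  3: 4, 7

Step 2: Greedily match left vertices, then look for augmenting paths:
  Match 1 -- 4
  Match 2 -- 6
  Match 3 -- 7
  No augmenting path remains.

Step 3: Verify this is maximum:
  Matching size 3 = min(|L|, |R|) = min(3, 4), which is an upper bound, so this matching is maximum.

Maximum matching: {(1,4), (2,6), (3,7)}
Size: 3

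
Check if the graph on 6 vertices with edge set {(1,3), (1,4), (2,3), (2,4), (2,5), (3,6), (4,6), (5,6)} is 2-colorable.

Step 1: Attempt 2-coloring using BFS:
  Start at vertex 1, assign color 0
  Color vertex 3 with color 1 (neighbor of 1)
  Color vertex 4 with color 1 (neighbor of 1)
  Color vertex 2 with color 0 (neighbor of 3)
  Color vertex 6 with color 0 (neighbor of 3)
  Color vertex 5 with color 1 (neighbor of 2)

Step 2: 2-coloring succeeded. No conflicts found.
  Set A (color 0): {1, 2, 6}
  Set B (color 1): {3, 4, 5}

The graph is bipartite with partition {1, 2, 6}, {3, 4, 5}.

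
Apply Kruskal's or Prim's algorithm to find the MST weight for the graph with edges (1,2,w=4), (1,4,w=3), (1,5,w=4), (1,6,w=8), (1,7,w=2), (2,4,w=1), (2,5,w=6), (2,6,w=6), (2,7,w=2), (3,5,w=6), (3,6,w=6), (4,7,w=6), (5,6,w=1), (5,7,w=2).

Apply Kruskal's algorithm (sort edges by weight, add if no cycle):

Sorted edges by weight:
  (2,4) w=1
  (5,6) w=1
  (1,7) w=2
  (2,7) w=2
  (5,7) w=2
  (1,4) w=3
  (1,2) w=4
  (1,5) w=4
  (2,5) w=6
  (2,6) w=6
  (3,5) w=6
  (3,6) w=6
  (4,7) w=6
  (1,6) w=8

Add edge (2,4) w=1 -- no cycle. Running total: 1
Add edge (5,6) w=1 -- no cycle. Running total: 2
Add edge (1,7) w=2 -- no cycle. Running total: 4
Add edge (2,7) w=2 -- no cycle. Running total: 6
Add edge (5,7) w=2 -- no cycle. Running total: 8
Skip edge (1,4) w=3 -- would create cycle
Skip edge (1,2) w=4 -- would create cycle
Skip edge (1,5) w=4 -- would create cycle
Skip edge (2,5) w=6 -- would create cycle
Skip edge (2,6) w=6 -- would create cycle
Add edge (3,5) w=6 -- no cycle. Running total: 14

MST edges: (2,4,w=1), (5,6,w=1), (1,7,w=2), (2,7,w=2), (5,7,w=2), (3,5,w=6)
Total MST weight: 1 + 1 + 2 + 2 + 2 + 6 = 14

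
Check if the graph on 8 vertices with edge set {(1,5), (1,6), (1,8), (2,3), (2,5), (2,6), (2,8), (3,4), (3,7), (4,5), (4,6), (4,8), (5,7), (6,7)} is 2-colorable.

Step 1: Attempt 2-coloring using BFS:
  Start at vertex 1, assign color 0
  Color vertex 5 with color 1 (neighbor of 1)
  Color vertex 6 with color 1 (neighbor of 1)
  Color vertex 8 with color 1 (neighbor of 1)
  Color vertex 2 with color 0 (neighbor of 5)
  Color vertex 4 with color 0 (neighbor of 5)
  Color vertex 7 with color 0 (neighbor of 5)
  Color vertex 3 with color 1 (neighbor of 2)

Step 2: 2-coloring succeeded. No conflicts found.
  Set A (color 0): {1, 2, 4, 7}
  Set B (color 1): {3, 5, 6, 8}

The graph is bipartite with partition {1, 2, 4, 7}, {3, 5, 6, 8}.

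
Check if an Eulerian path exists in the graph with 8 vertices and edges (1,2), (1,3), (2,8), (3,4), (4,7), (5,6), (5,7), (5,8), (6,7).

Step 1: Find the degree of each vertex:
  deg(1) = 2
  deg(2) = 2
  deg(3) = 2
  deg(4) = 2
  deg(5) = 3
  deg(6) = 2
  deg(7) = 3
  deg(8) = 2

Step 2: Count vertices with odd degree:
  Odd-degree vertices: 5, 7 (2 total)

Step 3: Apply Euler's theorem:
  - Eulerian circuit exists iff graph is connected and all vertices have even degree
  - Eulerian path exists iff graph is connected and has 0 or 2 odd-degree vertices

Graph is connected with exactly 2 odd-degree vertices (5, 7).
Eulerian path exists (starting and ending at the odd-degree vertices), but no Eulerian circuit.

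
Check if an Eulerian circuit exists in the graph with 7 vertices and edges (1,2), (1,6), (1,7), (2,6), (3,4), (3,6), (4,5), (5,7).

Step 1: Find the degree of each vertex:
  deg(1) = 3
  deg(2) = 2
  deg(3) = 2
  deg(4) = 2
  deg(5) = 2
  deg(6) = 3
  deg(7) = 2

Step 2: Count vertices with odd degree:
  Odd-degree vertices: 1, 6 (2 total)

Step 3: Apply Euler's theorem:
  - Eulerian circuit exists iff graph is connected and all vertices have even degree
  - Eulerian path exists iff graph is connected and has 0 or 2 odd-degree vertices

Graph is connected with exactly 2 odd-degree vertices (1, 6).
Eulerian path exists (starting and ending at the odd-degree vertices), but no Eulerian circuit.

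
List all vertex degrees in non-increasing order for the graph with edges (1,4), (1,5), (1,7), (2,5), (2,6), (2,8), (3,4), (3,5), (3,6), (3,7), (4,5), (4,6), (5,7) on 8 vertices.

Step 1: Count edges incident to each vertex:
  deg(1) = 3 (neighbors: 4, 5, 7)
  deg(2) = 3 (neighbors: 5, 6, 8)
  deg(3) = 4 (neighbors: 4, 5, 6, 7)
  deg(4) = 4 (neighbors: 1, 3, 5, 6)
  deg(5) = 5 (neighbors: 1, 2, 3, 4, 7)
  deg(6) = 3 (neighbors: 2, 3, 4)
  deg(7) = 3 (neighbors: 1, 3, 5)
  deg(8) = 1 (neighbors: 2)

Step 2: Sort degrees in non-increasing order:
  Degrees: [3, 3, 4, 4, 5, 3, 3, 1] -> sorted: [5, 4, 4, 3, 3, 3, 3, 1]

Degree sequence: [5, 4, 4, 3, 3, 3, 3, 1]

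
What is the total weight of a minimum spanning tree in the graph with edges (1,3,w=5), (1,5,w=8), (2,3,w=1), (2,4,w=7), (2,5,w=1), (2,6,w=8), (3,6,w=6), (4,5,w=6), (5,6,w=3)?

Apply Kruskal's algorithm (sort edges by weight, add if no cycle):

Sorted edges by weight:
  (2,5) w=1
  (2,3) w=1
  (5,6) w=3
  (1,3) w=5
  (3,6) w=6
  (4,5) w=6
  (2,4) w=7
  (1,5) w=8
  (2,6) w=8

Add edge (2,5) w=1 -- no cycle. Running total: 1
Add edge (2,3) w=1 -- no cycle. Running total: 2
Add edge (5,6) w=3 -- no cycle. Running total: 5
Add edge (1,3) w=5 -- no cycle. Running total: 10
Skip edge (3,6) w=6 -- would create cycle
Add edge (4,5) w=6 -- no cycle. Running total: 16

MST edges: (2,5,w=1), (2,3,w=1), (5,6,w=3), (1,3,w=5), (4,5,w=6)
Total MST weight: 1 + 1 + 3 + 5 + 6 = 16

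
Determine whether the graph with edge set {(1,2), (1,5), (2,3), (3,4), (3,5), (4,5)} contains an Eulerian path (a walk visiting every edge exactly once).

Step 1: Find the degree of each vertex:
  deg(1) = 2
  deg(2) = 2
  deg(3) = 3
  deg(4) = 2
  deg(5) = 3

Step 2: Count vertices with odd degree:
  Odd-degree vertices: 3, 5 (2 total)

Step 3: Apply Euler's theorem:
  - Eulerian circuit exists iff graph is connected and all vertices have even degree
  - Eulerian path exists iff graph is connected and has 0 or 2 odd-degree vertices

Graph is connected with exactly 2 odd-degree vertices (3, 5).
Eulerian path exists (starting and ending at the odd-degree vertices), but no Eulerian circuit.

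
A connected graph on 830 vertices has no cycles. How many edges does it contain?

A tree on n vertices always has exactly n - 1 edges.
For n = 830: edges = 830 - 1 = 829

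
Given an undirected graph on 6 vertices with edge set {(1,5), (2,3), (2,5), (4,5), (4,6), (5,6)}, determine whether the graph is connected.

Step 1: Build adjacency list from edges:
  1: 5
  2: 3, 5
  3: 2
  4: 5, 6
  5: 1, 2, 4, 6
  6: 4, 5

Step 2: Run BFS/DFS from vertex 1:
  Visited: {1, 5, 2, 4, 6, 3}
  Reached 6 of 6 vertices

Step 3: All 6 vertices reached from vertex 1, so the graph is connected.
Answer: Yes, the graph is connected.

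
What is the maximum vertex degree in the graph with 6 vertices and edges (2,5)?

Step 1: Count edges incident to each vertex:
  deg(1) = 0 (neighbors: none)
  deg(2) = 1 (neighbors: 5)
  deg(3) = 0 (neighbors: none)
  deg(4) = 0 (neighbors: none)
  deg(5) = 1 (neighbors: 2)
  deg(6) = 0 (neighbors: none)

Step 2: Find maximum:
  max(0, 1, 0, 0, 1, 0) = 1 (vertex 2)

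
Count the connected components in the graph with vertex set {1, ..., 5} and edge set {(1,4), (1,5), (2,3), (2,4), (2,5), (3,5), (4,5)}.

Step 1: Build adjacency list from edges:
  1: 4, 5
  2: 3, 4, 5
  3: 2, 5
  4: 1, 2, 5
  5: 1, 2, 3, 4

Step 2: Run BFS/DFS from vertex 1:
  Visited: {1, 4, 5, 2, 3}
  Reached 5 of 5 vertices

Step 3: All 5 vertices reached from vertex 1, so the graph is connected.
Number of connected components: 1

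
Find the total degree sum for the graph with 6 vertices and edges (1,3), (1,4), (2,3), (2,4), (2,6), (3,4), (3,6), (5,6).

Step 1: Count edges incident to each vertex:
  deg(1) = 2 (neighbors: 3, 4)
  deg(2) = 3 (neighbors: 3, 4, 6)
  deg(3) = 4 (neighbors: 1, 2, 4, 6)
  deg(4) = 3 (neighbors: 1, 2, 3)
  deg(5) = 1 (neighbors: 6)
  deg(6) = 3 (neighbors: 2, 3, 5)

Step 2: Sum all degrees:
  2 + 3 + 4 + 3 + 1 + 3 = 16

Verification: sum of degrees = 2 * |E| = 2 * 8 = 16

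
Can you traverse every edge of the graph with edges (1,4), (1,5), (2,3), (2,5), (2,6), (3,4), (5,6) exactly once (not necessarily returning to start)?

Step 1: Find the degree of each vertex:
  deg(1) = 2
  deg(2) = 3
  deg(3) = 2
  deg(4) = 2
  deg(5) = 3
  deg(6) = 2

Step 2: Count vertices with odd degree:
  Odd-degree vertices: 2, 5 (2 total)

Step 3: Apply Euler's theorem:
  - Eulerian circuit exists iff graph is connected and all vertices have even degree
  - Eulerian path exists iff graph is connected and has 0 or 2 odd-degree vertices

Graph is connected with exactly 2 odd-degree vertices (2, 5).
Eulerian path exists (starting and ending at the odd-degree vertices), but no Eulerian circuit.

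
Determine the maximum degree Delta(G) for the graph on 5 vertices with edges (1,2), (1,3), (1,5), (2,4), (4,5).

Step 1: Count edges incident to each vertex:
  deg(1) = 3 (neighbors: 2, 3, 5)
  deg(2) = 2 (neighbors: 1, 4)
  deg(3) = 1 (neighbors: 1)
  deg(4) = 2 (neighbors: 2, 5)
  deg(5) = 2 (neighbors: 1, 4)

Step 2: Find maximum:
  max(3, 2, 1, 2, 2) = 3 (vertex 1)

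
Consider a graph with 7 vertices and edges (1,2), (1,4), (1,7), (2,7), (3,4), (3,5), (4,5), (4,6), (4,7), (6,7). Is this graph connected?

Step 1: Build adjacency list from edges:
  1: 2, 4, 7
  2: 1, 7
  3: 4, 5
  4: 1, 3, 5, 6, 7
  5: 3, 4
  6: 4, 7
  7: 1, 2, 4, 6

Step 2: Run BFS/DFS from vertex 1:
  Visited: {1, 2, 4, 7, 3, 5, 6}
  Reached 7 of 7 vertices

Step 3: All 7 vertices reached from vertex 1, so the graph is connected.
Answer: Yes, the graph is connected.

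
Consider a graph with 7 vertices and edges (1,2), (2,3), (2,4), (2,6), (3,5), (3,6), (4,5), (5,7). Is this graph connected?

Step 1: Build adjacency list from edges:
  1: 2
  2: 1, 3, 4, 6
  3: 2, 5, 6
  4: 2, 5
  5: 3, 4, 7
  6: 2, 3
  7: 5

Step 2: Run BFS/DFS from vertex 1:
  Visited: {1, 2, 3, 4, 6, 5, 7}
  Reached 7 of 7 vertices

Step 3: All 7 vertices reached from vertex 1, so the graph is connected.
Answer: Yes, the graph is connected.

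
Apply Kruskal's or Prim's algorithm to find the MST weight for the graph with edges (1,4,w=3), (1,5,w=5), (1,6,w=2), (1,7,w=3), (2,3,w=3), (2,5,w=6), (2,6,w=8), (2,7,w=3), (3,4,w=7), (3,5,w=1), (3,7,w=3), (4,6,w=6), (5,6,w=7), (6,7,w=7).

Apply Kruskal's algorithm (sort edges by weight, add if no cycle):

Sorted edges by weight:
  (3,5) w=1
  (1,6) w=2
  (1,4) w=3
  (1,7) w=3
  (2,3) w=3
  (2,7) w=3
  (3,7) w=3
  (1,5) w=5
  (2,5) w=6
  (4,6) w=6
  (3,4) w=7
  (5,6) w=7
  (6,7) w=7
  (2,6) w=8

Add edge (3,5) w=1 -- no cycle. Running total: 1
Add edge (1,6) w=2 -- no cycle. Running total: 3
Add edge (1,4) w=3 -- no cycle. Running total: 6
Add edge (1,7) w=3 -- no cycle. Running total: 9
Add edge (2,3) w=3 -- no cycle. Running total: 12
Add edge (2,7) w=3 -- no cycle. Running total: 15

MST edges: (3,5,w=1), (1,6,w=2), (1,4,w=3), (1,7,w=3), (2,3,w=3), (2,7,w=3)
Total MST weight: 1 + 2 + 3 + 3 + 3 + 3 = 15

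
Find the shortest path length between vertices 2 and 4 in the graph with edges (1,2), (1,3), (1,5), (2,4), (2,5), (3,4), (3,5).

Step 1: Build adjacency list:
  1: 2, 3, 5
  2: 1, 4, 5
  3: 1, 4, 5
  4: 2, 3
  5: 1, 2, 3

Step 2: BFS from vertex 2 to find shortest path to 4:
  vertex 1 reached at distance 1
  vertex 4 reached at distance 1

Step 3: Shortest path: 2 -> 4
Path length: 1 edge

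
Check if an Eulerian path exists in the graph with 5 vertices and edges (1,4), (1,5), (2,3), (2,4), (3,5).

Step 1: Find the degree of each vertex:
  deg(1) = 2
  deg(2) = 2
  deg(3) = 2
  deg(4) = 2
  deg(5) = 2

Step 2: Count vertices with odd degree:
  All vertices have even degree (0 odd-degree vertices)

Step 3: Apply Euler's theorem:
  - Eulerian circuit exists iff graph is connected and all vertices have even degree
  - Eulerian path exists iff graph is connected and has 0 or 2 odd-degree vertices

Graph is connected with 0 odd-degree vertices.
Both Eulerian circuit and Eulerian path exist.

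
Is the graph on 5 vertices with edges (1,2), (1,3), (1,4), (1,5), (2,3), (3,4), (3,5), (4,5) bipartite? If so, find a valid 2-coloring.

Step 1: Attempt 2-coloring using BFS:
  Start at vertex 1, assign color 0
  Color vertex 2 with color 1 (neighbor of 1)
  Color vertex 3 with color 1 (neighbor of 1)
  Color vertex 4 with color 1 (neighbor of 1)
  Color vertex 5 with color 1 (neighbor of 1)

Step 2: Conflict found! Vertices 2 and 3 are adjacent but have the same color.
This means the graph contains an odd cycle.

The graph is NOT bipartite.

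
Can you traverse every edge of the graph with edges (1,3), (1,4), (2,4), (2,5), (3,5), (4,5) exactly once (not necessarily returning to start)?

Step 1: Find the degree of each vertex:
  deg(1) = 2
  deg(2) = 2
  deg(3) = 2
  deg(4) = 3
  deg(5) = 3

Step 2: Count vertices with odd degree:
  Odd-degree vertices: 4, 5 (2 total)

Step 3: Apply Euler's theorem:
  - Eulerian circuit exists iff graph is connected and all vertices have even degree
  - Eulerian path exists iff graph is connected and has 0 or 2 odd-degree vertices

Graph is connected with exactly 2 odd-degree vertices (4, 5).
Eulerian path exists (starting and ending at the odd-degree vertices), but no Eulerian circuit.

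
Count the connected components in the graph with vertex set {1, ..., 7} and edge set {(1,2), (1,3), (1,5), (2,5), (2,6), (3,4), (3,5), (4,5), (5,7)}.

Step 1: Build adjacency list from edges:
  1: 2, 3, 5
  2: 1, 5, 6
  3: 1, 4, 5
  4: 3, 5
  5: 1, 2, 3, 4, 7
  6: 2
  7: 5

Step 2: Run BFS/DFS from vertex 1:
  Visited: {1, 2, 3, 5, 6, 4, 7}
  Reached 7 of 7 vertices

Step 3: All 7 vertices reached from vertex 1, so the graph is connected.
Number of connected components: 1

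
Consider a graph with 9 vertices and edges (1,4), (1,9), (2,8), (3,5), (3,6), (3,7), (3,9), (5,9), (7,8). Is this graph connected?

Step 1: Build adjacency list from edges:
  1: 4, 9
  2: 8
  3: 5, 6, 7, 9
  4: 1
  5: 3, 9
  6: 3
  7: 3, 8
  8: 2, 7
  9: 1, 3, 5

Step 2: Run BFS/DFS from vertex 1:
  Visited: {1, 4, 9, 3, 5, 6, 7, 8, 2}
  Reached 9 of 9 vertices

Step 3: All 9 vertices reached from vertex 1, so the graph is connected.
Answer: Yes, the graph is connected.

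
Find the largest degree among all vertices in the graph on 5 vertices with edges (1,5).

Step 1: Count edges incident to each vertex:
  deg(1) = 1 (neighbors: 5)
  deg(2) = 0 (neighbors: none)
  deg(3) = 0 (neighbors: none)
  deg(4) = 0 (neighbors: none)
  deg(5) = 1 (neighbors: 1)

Step 2: Find maximum:
  max(1, 0, 0, 0, 1) = 1 (vertex 1)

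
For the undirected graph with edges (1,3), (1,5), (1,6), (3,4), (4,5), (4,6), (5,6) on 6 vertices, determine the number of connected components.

Step 1: Build adjacency list from edges:
  1: 3, 5, 6
  2: (none)
  3: 1, 4
  4: 3, 5, 6
  5: 1, 4, 6
  6: 1, 4, 5

Step 2: Run BFS/DFS from vertex 1:
  Visited: {1, 3, 5, 6, 4}
  Reached 5 of 6 vertices

Step 3: Only 5 of 6 vertices reached. Graph is disconnected.
Connected components: {1, 3, 4, 5, 6}, {2}
Number of connected components: 2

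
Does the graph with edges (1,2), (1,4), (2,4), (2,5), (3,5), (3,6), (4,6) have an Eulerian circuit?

Step 1: Find the degree of each vertex:
  deg(1) = 2
  deg(2) = 3
  deg(3) = 2
  deg(4) = 3
  deg(5) = 2
  deg(6) = 2

Step 2: Count vertices with odd degree:
  Odd-degree vertices: 2, 4 (2 total)

Step 3: Apply Euler's theorem:
  - Eulerian circuit exists iff graph is connected and all vertices have even degree
  - Eulerian path exists iff graph is connected and has 0 or 2 odd-degree vertices

Graph is connected with exactly 2 odd-degree vertices (2, 4).
Eulerian path exists (starting and ending at the odd-degree vertices), but no Eulerian circuit.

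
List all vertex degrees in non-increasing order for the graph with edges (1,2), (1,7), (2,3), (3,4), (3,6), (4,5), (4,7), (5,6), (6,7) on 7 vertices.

Step 1: Count edges incident to each vertex:
  deg(1) = 2 (neighbors: 2, 7)
  deg(2) = 2 (neighbors: 1, 3)
  deg(3) = 3 (neighbors: 2, 4, 6)
  deg(4) = 3 (neighbors: 3, 5, 7)
  deg(5) = 2 (neighbors: 4, 6)
  deg(6) = 3 (neighbors: 3, 5, 7)
  deg(7) = 3 (neighbors: 1, 4, 6)

Step 2: Sort degrees in non-increasing order:
  Degrees: [2, 2, 3, 3, 2, 3, 3] -> sorted: [3, 3, 3, 3, 2, 2, 2]

Degree sequence: [3, 3, 3, 3, 2, 2, 2]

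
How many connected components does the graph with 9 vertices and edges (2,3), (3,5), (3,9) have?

Step 1: Build adjacency list from edges:
  1: (none)
  2: 3
  3: 2, 5, 9
  4: (none)
  5: 3
  6: (none)
  7: (none)
  8: (none)
  9: 3

Step 2: Run BFS/DFS from vertex 1:
  Visited: {1}
  Reached 1 of 9 vertices

Step 3: Only 1 of 9 vertices reached. Graph is disconnected.
Connected components: {1}, {2, 3, 5, 9}, {4}, {6}, {7}, {8}
Number of connected components: 6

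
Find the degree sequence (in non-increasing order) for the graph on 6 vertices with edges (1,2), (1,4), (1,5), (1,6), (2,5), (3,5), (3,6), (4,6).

Step 1: Count edges incident to each vertex:
  deg(1) = 4 (neighbors: 2, 4, 5, 6)
  deg(2) = 2 (neighbors: 1, 5)
  deg(3) = 2 (neighbors: 5, 6)
  deg(4) = 2 (neighbors: 1, 6)
  deg(5) = 3 (neighbors: 1, 2, 3)
  deg(6) = 3 (neighbors: 1, 3, 4)

Step 2: Sort degrees in non-increasing order:
  Degrees: [4, 2, 2, 2, 3, 3] -> sorted: [4, 3, 3, 2, 2, 2]

Degree sequence: [4, 3, 3, 2, 2, 2]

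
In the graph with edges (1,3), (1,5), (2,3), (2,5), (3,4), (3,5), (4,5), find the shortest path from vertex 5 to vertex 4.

Step 1: Build adjacency list:
  1: 3, 5
  2: 3, 5
  3: 1, 2, 4, 5
  4: 3, 5
  5: 1, 2, 3, 4

Step 2: BFS from vertex 5 to find shortest path to 4:
  vertex 1 reached at distance 1
  vertex 2 reached at distance 1
  vertex 3 reached at distance 1
  vertex 4 reached at distance 1

Step 3: Shortest path: 5 -> 4
Path length: 1 edge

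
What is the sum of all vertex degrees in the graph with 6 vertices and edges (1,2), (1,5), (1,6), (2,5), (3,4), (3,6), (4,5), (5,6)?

Step 1: Count edges incident to each vertex:
  deg(1) = 3 (neighbors: 2, 5, 6)
  deg(2) = 2 (neighbors: 1, 5)
  deg(3) = 2 (neighbors: 4, 6)
  deg(4) = 2 (neighbors: 3, 5)
  deg(5) = 4 (neighbors: 1, 2, 4, 6)
  deg(6) = 3 (neighbors: 1, 3, 5)

Step 2: Sum all degrees:
  3 + 2 + 2 + 2 + 4 + 3 = 16

Verification: sum of degrees = 2 * |E| = 2 * 8 = 16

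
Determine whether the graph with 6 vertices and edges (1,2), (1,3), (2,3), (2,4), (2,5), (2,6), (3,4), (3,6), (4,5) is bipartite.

Step 1: Attempt 2-coloring using BFS:
  Start at vertex 1, assign color 0
  Color vertex 2 with color 1 (neighbor of 1)
  Color vertex 3 with color 1 (neighbor of 1)

Step 2: Conflict found! Vertices 2 and 3 are adjacent but have the same color.
This means the graph contains an odd cycle.

The graph is NOT bipartite.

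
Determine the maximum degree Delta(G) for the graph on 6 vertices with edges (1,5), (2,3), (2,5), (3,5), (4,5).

Step 1: Count edges incident to each vertex:
  deg(1) = 1 (neighbors: 5)
  deg(2) = 2 (neighbors: 3, 5)
  deg(3) = 2 (neighbors: 2, 5)
  deg(4) = 1 (neighbors: 5)
  deg(5) = 4 (neighbors: 1, 2, 3, 4)
  deg(6) = 0 (neighbors: none)

Step 2: Find maximum:
  max(1, 2, 2, 1, 4, 0) = 4 (vertex 5)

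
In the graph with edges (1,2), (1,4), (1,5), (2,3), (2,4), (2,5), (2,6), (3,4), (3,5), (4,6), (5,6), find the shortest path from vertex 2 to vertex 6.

Step 1: Build adjacency list:
  1: 2, 4, 5
  2: 1, 3, 4, 5, 6
  3: 2, 4, 5
  4: 1, 2, 3, 6
  5: 1, 2, 3, 6
  6: 2, 4, 5

Step 2: BFS from vertex 2 to find shortest path to 6:
  vertex 1 reached at distance 1
  vertex 3 reached at distance 1
  vertex 4 reached at distance 1
  vertex 5 reached at distance 1
  vertex 6 reached at distance 1

Step 3: Shortest path: 2 -> 6
Path length: 1 edge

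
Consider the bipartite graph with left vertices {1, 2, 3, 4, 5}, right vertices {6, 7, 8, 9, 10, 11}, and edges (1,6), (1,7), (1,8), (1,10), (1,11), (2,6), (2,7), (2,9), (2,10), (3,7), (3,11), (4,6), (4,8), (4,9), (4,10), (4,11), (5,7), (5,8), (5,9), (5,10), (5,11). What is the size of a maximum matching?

Step 1: List the neighbors of each left vertex:
  1: 6, 7, 8, 10, 11
  2: 6, 7, 9, 10
  3: 7, 11
  4: 6, 8, 9, 10, 11
  5: 7, 8, 9, 10, 11

Step 2: Greedily match left vertices, then look for augmenting paths:
  Match 1 -- 6
  Match 2 -- 7
  Match 3 -- 11
  Match 4 -- 8
  Match 5 -- 9
  No augmenting path remains.

Step 3: Verify this is maximum:
  Matching size 5 = min(|L|, |R|) = min(5, 6), which is an upper bound, so this matching is maximum.

Maximum matching: {(1,6), (2,7), (3,11), (4,8), (5,9)}
Size: 5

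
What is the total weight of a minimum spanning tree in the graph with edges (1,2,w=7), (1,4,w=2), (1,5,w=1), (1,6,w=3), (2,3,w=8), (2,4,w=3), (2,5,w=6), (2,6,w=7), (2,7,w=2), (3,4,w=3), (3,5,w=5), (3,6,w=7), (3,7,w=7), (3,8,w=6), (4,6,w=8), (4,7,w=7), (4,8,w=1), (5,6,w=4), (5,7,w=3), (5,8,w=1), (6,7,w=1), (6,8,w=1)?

Apply Kruskal's algorithm (sort edges by weight, add if no cycle):

Sorted edges by weight:
  (1,5) w=1
  (4,8) w=1
  (5,8) w=1
  (6,7) w=1
  (6,8) w=1
  (1,4) w=2
  (2,7) w=2
  (1,6) w=3
  (2,4) w=3
  (3,4) w=3
  (5,7) w=3
  (5,6) w=4
  (3,5) w=5
  (2,5) w=6
  (3,8) w=6
  (1,2) w=7
  (2,6) w=7
  (3,7) w=7
  (3,6) w=7
  (4,7) w=7
  (2,3) w=8
  (4,6) w=8

Add edge (1,5) w=1 -- no cycle. Running total: 1
Add edge (4,8) w=1 -- no cycle. Running total: 2
Add edge (5,8) w=1 -- no cycle. Running total: 3
Add edge (6,7) w=1 -- no cycle. Running total: 4
Add edge (6,8) w=1 -- no cycle. Running total: 5
Skip edge (1,4) w=2 -- would create cycle
Add edge (2,7) w=2 -- no cycle. Running total: 7
Skip edge (1,6) w=3 -- would create cycle
Skip edge (2,4) w=3 -- would create cycle
Add edge (3,4) w=3 -- no cycle. Running total: 10

MST edges: (1,5,w=1), (4,8,w=1), (5,8,w=1), (6,7,w=1), (6,8,w=1), (2,7,w=2), (3,4,w=3)
Total MST weight: 1 + 1 + 1 + 1 + 1 + 2 + 3 = 10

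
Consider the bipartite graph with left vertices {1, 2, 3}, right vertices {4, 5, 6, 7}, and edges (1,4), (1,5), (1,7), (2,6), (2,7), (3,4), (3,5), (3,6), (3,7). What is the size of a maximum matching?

Step 1: List the neighbors of each left vertex:
  1: 4, 5, 7
  2: 6, 7
  3: 4, 5, 6, 7

Step 2: Greedily match left vertices, then look for augmenting paths:
  Match 1 -- 4
  Match 2 -- 6
  Match 3 -- 5
  No augmenting path remains.

Step 3: Verify this is maximum:
  Matching size 3 = min(|L|, |R|) = min(3, 4), which is an upper bound, so this matching is maximum.

Maximum matching: {(1,4), (2,6), (3,5)}
Size: 3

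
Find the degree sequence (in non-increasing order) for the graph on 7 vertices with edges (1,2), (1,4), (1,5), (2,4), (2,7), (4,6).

Step 1: Count edges incident to each vertex:
  deg(1) = 3 (neighbors: 2, 4, 5)
  deg(2) = 3 (neighbors: 1, 4, 7)
  deg(3) = 0 (neighbors: none)
  deg(4) = 3 (neighbors: 1, 2, 6)
  deg(5) = 1 (neighbors: 1)
  deg(6) = 1 (neighbors: 4)
  deg(7) = 1 (neighbors: 2)

Step 2: Sort degrees in non-increasing order:
  Degrees: [3, 3, 0, 3, 1, 1, 1] -> sorted: [3, 3, 3, 1, 1, 1, 0]

Degree sequence: [3, 3, 3, 1, 1, 1, 0]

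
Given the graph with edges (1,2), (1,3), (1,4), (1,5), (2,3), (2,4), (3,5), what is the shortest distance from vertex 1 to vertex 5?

Step 1: Build adjacency list:
  1: 2, 3, 4, 5
  2: 1, 3, 4
  3: 1, 2, 5
  4: 1, 2
  5: 1, 3

Step 2: BFS from vertex 1 to find shortest path to 5:
  vertex 2 reached at distance 1
  vertex 3 reached at distance 1
  vertex 4 reached at distance 1
  vertex 5 reached at distance 1

Step 3: Shortest path: 1 -> 5
Path length: 1 edge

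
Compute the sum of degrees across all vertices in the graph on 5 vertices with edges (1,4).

Step 1: Count edges incident to each vertex:
  deg(1) = 1 (neighbors: 4)
  deg(2) = 0 (neighbors: none)
  deg(3) = 0 (neighbors: none)
  deg(4) = 1 (neighbors: 1)
  deg(5) = 0 (neighbors: none)

Step 2: Sum all degrees:
  1 + 0 + 0 + 1 + 0 = 2

Verification: sum of degrees = 2 * |E| = 2 * 1 = 2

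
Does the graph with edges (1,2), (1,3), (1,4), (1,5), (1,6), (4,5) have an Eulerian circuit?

Step 1: Find the degree of each vertex:
  deg(1) = 5
  deg(2) = 1
  deg(3) = 1
  deg(4) = 2
  deg(5) = 2
  deg(6) = 1

Step 2: Count vertices with odd degree:
  Odd-degree vertices: 1, 2, 3, 6 (4 total)

Step 3: Apply Euler's theorem:
  - Eulerian circuit exists iff graph is connected and all vertices have even degree
  - Eulerian path exists iff graph is connected and has 0 or 2 odd-degree vertices

Graph has 4 odd-degree vertices (need 0 or 2).
Neither Eulerian path nor Eulerian circuit exists.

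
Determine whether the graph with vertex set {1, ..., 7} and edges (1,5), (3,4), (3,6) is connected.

Step 1: Build adjacency list from edges:
  1: 5
  2: (none)
  3: 4, 6
  4: 3
  5: 1
  6: 3
  7: (none)

Step 2: Run BFS/DFS from vertex 1:
  Visited: {1, 5}
  Reached 2 of 7 vertices

Step 3: Only 2 of 7 vertices reached. Graph is disconnected.
Connected components: {1, 5}, {2}, {3, 4, 6}, {7}
Answer: No, the graph is not connected (4 components).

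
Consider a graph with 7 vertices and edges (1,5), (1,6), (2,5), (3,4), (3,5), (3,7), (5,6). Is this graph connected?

Step 1: Build adjacency list from edges:
  1: 5, 6
  2: 5
  3: 4, 5, 7
  4: 3
  5: 1, 2, 3, 6
  6: 1, 5
  7: 3

Step 2: Run BFS/DFS from vertex 1:
  Visited: {1, 5, 6, 2, 3, 4, 7}
  Reached 7 of 7 vertices

Step 3: All 7 vertices reached from vertex 1, so the graph is connected.
Answer: Yes, the graph is connected.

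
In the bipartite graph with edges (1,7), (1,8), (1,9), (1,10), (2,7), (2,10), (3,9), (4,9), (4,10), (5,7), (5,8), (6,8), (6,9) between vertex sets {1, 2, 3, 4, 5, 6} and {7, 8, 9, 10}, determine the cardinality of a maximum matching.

Step 1: List the neighbors of each left vertex:
  1: 7, 8, 9, 10
  2: 7, 10
  3: 9
  4: 9, 10
  5: 7, 8
  6: 8, 9

Step 2: Greedily match left vertices, then look for augmenting paths:
  Match 1 -- 7
  Match 2 -- 10
  Match 3 -- 9
  Match 5 -- 8
  No augmenting path remains.

Step 3: Verify this is maximum:
  Matching size 4 = min(|L|, |R|) = min(6, 4), which is an upper bound, so this matching is maximum.

Maximum matching: {(1,7), (2,10), (3,9), (5,8)}
Size: 4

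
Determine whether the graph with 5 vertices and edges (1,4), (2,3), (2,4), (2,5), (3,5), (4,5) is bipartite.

Step 1: Attempt 2-coloring using BFS:
  Start at vertex 1, assign color 0
  Color vertex 4 with color 1 (neighbor of 1)
  Color vertex 2 with color 0 (neighbor of 4)
  Color vertex 5 with color 0 (neighbor of 4)
  Color vertex 3 with color 1 (neighbor of 2)

Step 2: Conflict found! Vertices 2 and 5 are adjacent but have the same color.
This means the graph contains an odd cycle.

The graph is NOT bipartite.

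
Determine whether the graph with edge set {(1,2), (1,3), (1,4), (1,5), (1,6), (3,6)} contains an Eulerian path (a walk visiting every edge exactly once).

Step 1: Find the degree of each vertex:
  deg(1) = 5
  deg(2) = 1
  deg(3) = 2
  deg(4) = 1
  deg(5) = 1
  deg(6) = 2

Step 2: Count vertices with odd degree:
  Odd-degree vertices: 1, 2, 4, 5 (4 total)

Step 3: Apply Euler's theorem:
  - Eulerian circuit exists iff graph is connected and all vertices have even degree
  - Eulerian path exists iff graph is connected and has 0 or 2 odd-degree vertices

Graph has 4 odd-degree vertices (need 0 or 2).
Neither Eulerian path nor Eulerian circuit exists.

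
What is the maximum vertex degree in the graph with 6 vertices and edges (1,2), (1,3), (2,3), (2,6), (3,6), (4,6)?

Step 1: Count edges incident to each vertex:
  deg(1) = 2 (neighbors: 2, 3)
  deg(2) = 3 (neighbors: 1, 3, 6)
  deg(3) = 3 (neighbors: 1, 2, 6)
  deg(4) = 1 (neighbors: 6)
  deg(5) = 0 (neighbors: none)
  deg(6) = 3 (neighbors: 2, 3, 4)

Step 2: Find maximum:
  max(2, 3, 3, 1, 0, 3) = 3 (vertex 2)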